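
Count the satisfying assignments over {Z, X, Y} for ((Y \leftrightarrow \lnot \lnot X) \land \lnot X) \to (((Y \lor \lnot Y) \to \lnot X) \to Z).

7

Initial set: {T (((Y \leftrightarrow \lnot \lnot X) \land \lnot X) \to (((Y \lor \lnot Y) \to \lnot X) \to Z))}.
T (((Y \leftrightarrow \lnot \lnot X) \land \lnot X) \to (((Y \lor \lnot Y) \to \lnot X) \to Z)): β-rule — branch into F ((Y \leftrightarrow \lnot \lnot X) \land \lnot X)  //  T (((Y \lor \lnot Y) \to \lnot X) \to Z).
  branch 1 (add F ((Y \leftrightarrow \lnot \lnot X) \land \lnot X)):
    F ((Y \leftrightarrow \lnot \lnot X) \land \lnot X): β-rule — branch into F (Y \leftrightarrow \lnot \lnot X)  //  F \lnot X.
      branch 1.1 (add F (Y \leftrightarrow \lnot \lnot X)):
        F (Y \leftrightarrow \lnot \lnot X): β-rule — branch into T Y, F \lnot \lnot X  //  F Y, T \lnot \lnot X.
          branch 1.1.1 (add T Y, F \lnot \lnot X):
            F \lnot \lnot X: drop double negation, giving F X.
            ○ open, literals {X=0, Y=1}.
          branch 1.1.2 (add F Y, T \lnot \lnot X):
            T \lnot \lnot X: drop double negation, giving T X.
            ○ open, literals {X=1, Y=0}.
      branch 1.2 (add F \lnot X):
        ○ open, literals {X=1}.
  branch 2 (add T (((Y \lor \lnot Y) \to \lnot X) \to Z)):
    T (((Y \lor \lnot Y) \to \lnot X) \to Z): β-rule — branch into F ((Y \lor \lnot Y) \to \lnot X)  //  T Z.
      branch 2.1 (add F ((Y \lor \lnot Y) \to \lnot X)):
        F ((Y \lor \lnot Y) \to \lnot X): α-rule — add T (Y \lor \lnot Y), F \lnot X.
        T (Y \lor \lnot Y): β-rule — branch into T Y  //  T \lnot Y.
          branch 2.1.1 (add T Y):
            ○ open, literals {X=1, Y=1}.
          branch 2.1.2 (add T \lnot Y):
            ○ open, literals {X=1, Y=0}.
      branch 2.2 (add T Z):
        ○ open, literals {Z=1}.
0 branches closed, 6 open.
Each open branch fixes some atoms; the unmentioned ones are free. Counting distinct full assignments: branch {X=0, Y=1} (Z) contributes 2 new; branch {X=1, Y=0} (Z) contributes 2 new; branch {X=1} (Z, Y) contributes 2 new; branch {X=1, Y=1} (Z) contributes 0 new; branch {X=1, Y=0} (Z) contributes 0 new; branch {Z=1} (X, Y) contributes 1 new. Total: 7.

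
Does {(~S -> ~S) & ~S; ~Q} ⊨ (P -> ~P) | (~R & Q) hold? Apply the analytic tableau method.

Initial set: {T ((~S -> ~S) & ~S); T ~Q; F ((P -> ~P) | (~R & Q))}.
T ((~S -> ~S) & ~S): α-rule — add T (~S -> ~S), T ~S.
F ((P -> ~P) | (~R & Q)): α-rule — add F (P -> ~P), F (~R & Q).
F (P -> ~P): α-rule — add T P, F ~P.
T (~S -> ~S): β-rule — branch into F ~S  //  T ~S.
  branch 1 (add F ~S):
    × closes — contains both S and ~S.
  branch 2 (add T ~S):
    F (~R & Q): β-rule — branch into F ~R  //  F Q.
      branch 2.1 (add F ~R):
        ○ open, literals {P=1, Q=0, R=1, S=0}.
      branch 2.2 (add F Q):
        ○ open, literals {P=1, Q=0, S=0}.
1 branch closed, 2 open.
An open branch gives a countermodel: P=1, Q=0, R=1, S=0 (unmentioned atoms arbitrary); the premises hold there but the conclusion fails.

No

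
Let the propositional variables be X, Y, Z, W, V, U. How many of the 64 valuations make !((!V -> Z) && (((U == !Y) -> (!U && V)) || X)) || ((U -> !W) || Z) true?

61

Initial set: {(!((!V -> Z) && (((U == !Y) -> (!U && V)) || X)) || ((U -> !W) || Z))}.
(!((!V -> Z) && (((U == !Y) -> (!U && V)) || X)) || ((U -> !W) || Z)): β-rule — branch into !((!V -> Z) && (((U == !Y) -> (!U && V)) || X))  //  ((U -> !W) || Z).
  branch 1 (add !((!V -> Z) && (((U == !Y) -> (!U && V)) || X))):
    !((!V -> Z) && (((U == !Y) -> (!U && V)) || X)): β-rule — branch into !(!V -> Z)  //  !(((U == !Y) -> (!U && V)) || X).
      branch 1.1 (add !(!V -> Z)):
        !(!V -> Z): α-rule — add !V, !Z.
        ○ open, literals {V=0, Z=0}.
      branch 1.2 (add !(((U == !Y) -> (!U && V)) || X)):
        !(((U == !Y) -> (!U && V)) || X): α-rule — add !((U == !Y) -> (!U && V)), !X.
        !((U == !Y) -> (!U && V)): α-rule — add (U == !Y), !(!U && V).
        (U == !Y): β-rule — branch into U, !Y  //  !U, !!Y.
          branch 1.2.1 (add U, !Y):
            !(!U && V): β-rule — branch into !!U  //  !V.
              branch 1.2.1.1 (add !!U):
                ○ open, literals {U=1, X=0, Y=0}.
              branch 1.2.1.2 (add !V):
                ○ open, literals {U=1, V=0, X=0, Y=0}.
          branch 1.2.2 (add !U, !!Y):
            !(!U && V): β-rule — branch into !!U  //  !V.
              branch 1.2.2.1 (add !!U):
                × closes — contains both U and !U.
              branch 1.2.2.2 (add !V):
                ○ open, literals {U=0, V=0, X=0, Y=1}.
  branch 2 (add ((U -> !W) || Z)):
    ((U -> !W) || Z): β-rule — branch into (U -> !W)  //  Z.
      branch 2.1 (add (U -> !W)):
        (U -> !W): β-rule — branch into !U  //  !W.
          branch 2.1.1 (add !U):
            ○ open, literals {U=0}.
          branch 2.1.2 (add !W):
            ○ open, literals {W=0}.
      branch 2.2 (add Z):
        ○ open, literals {Z=1}.
1 branch closed, 7 open.
Each open branch fixes some atoms; the unmentioned ones are free. Counting distinct full assignments: branch {V=0, Z=0} (X, Y, W, U) contributes 16 new; branch {U=1, X=0, Y=0} (Z, W, V) contributes 6 new; branch {U=1, V=0, X=0, Y=0} (Z, W) contributes 0 new; branch {U=0, V=0, X=0, Y=1} (Z, W) contributes 2 new; branch {U=0} (X, Y, Z, W, V) contributes 22 new; branch {W=0} (X, Y, Z, V, U) contributes 9 new; branch {Z=1} (X, Y, W, V, U) contributes 6 new. Total: 61.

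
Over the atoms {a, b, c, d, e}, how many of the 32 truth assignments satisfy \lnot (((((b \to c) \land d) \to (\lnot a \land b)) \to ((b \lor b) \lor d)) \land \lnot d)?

Initial set: {T \lnot (((((b \to c) \land d) \to (\lnot a \land b)) \to ((b \lor b) \lor d)) \land \lnot d)}.
T \lnot (((((b \to c) \land d) \to (\lnot a \land b)) \to ((b \lor b) \lor d)) \land \lnot d): β-rule — branch into F ((((b \to c) \land d) \to (\lnot a \land b)) \to ((b \lor b) \lor d))  //  F \lnot d.
  branch 1 (add F ((((b \to c) \land d) \to (\lnot a \land b)) \to ((b \lor b) \lor d))):
    F ((((b \to c) \land d) \to (\lnot a \land b)) \to ((b \lor b) \lor d)): α-rule — add T (((b \to c) \land d) \to (\lnot a \land b)), F ((b \lor b) \lor d).
    F ((b \lor b) \lor d): α-rule — add F (b \lor b), F d.
    F (b \lor b): α-rule — add F b, F b.
    T (((b \to c) \land d) \to (\lnot a \land b)): β-rule — branch into F ((b \to c) \land d)  //  T (\lnot a \land b).
      branch 1.1 (add F ((b \to c) \land d)):
        F ((b \to c) \land d): β-rule — branch into F (b \to c)  //  F d.
          branch 1.1.1 (add F (b \to c)):
            F (b \to c): α-rule — add T b, F c.
            × closes — contains both b and \lnot b.
          branch 1.1.2 (add F d):
            ○ open, literals {b=F, d=F}.
      branch 1.2 (add T (\lnot a \land b)):
        T (\lnot a \land b): α-rule — add T \lnot a, T b.
        × closes — contains both b and \lnot b.
  branch 2 (add F \lnot d):
    ○ open, literals {d=T}.
2 branches closed, 2 open.
Each open branch fixes some atoms; the unmentioned ones are free. Counting distinct full assignments: branch {b=F, d=F} (a, c, e) contributes 8 new; branch {d=T} (a, b, c, e) contributes 16 new. Total: 24.

24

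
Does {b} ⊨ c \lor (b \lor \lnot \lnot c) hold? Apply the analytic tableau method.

Initial set: {b; \lnot (c \lor (b \lor \lnot \lnot c))}.
\lnot (c \lor (b \lor \lnot \lnot c)): α-rule — add \lnot c, \lnot (b \lor \lnot \lnot c).
\lnot (b \lor \lnot \lnot c): α-rule — add \lnot b, \lnot \lnot \lnot c.
× closes — contains both b and \lnot b.
All 1 branch closes.
Every branch closed, so the premises entail the conclusion.

Yes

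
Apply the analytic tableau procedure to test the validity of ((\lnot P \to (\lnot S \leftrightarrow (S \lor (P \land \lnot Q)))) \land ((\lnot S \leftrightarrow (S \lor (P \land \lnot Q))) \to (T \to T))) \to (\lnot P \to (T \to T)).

Assume the negation and expand:
Initial set: {F (((\lnot P \to (\lnot S \leftrightarrow (S \lor (P \land \lnot Q)))) \land ((\lnot S \leftrightarrow (S \lor (P \land \lnot Q))) \to (T \to T))) \to (\lnot P \to (T \to T)))}.
F (((\lnot P \to (\lnot S \leftrightarrow (S \lor (P \land \lnot Q)))) \land ((\lnot S \leftrightarrow (S \lor (P \land \lnot Q))) \to (T \to T))) \to (\lnot P \to (T \to T))): α-rule — add T ((\lnot P \to (\lnot S \leftrightarrow (S \lor (P \land \lnot Q)))) \land ((\lnot S \leftrightarrow (S \lor (P \land \lnot Q))) \to (T \to T))), F (\lnot P \to (T \to T)).
T ((\lnot P \to (\lnot S \leftrightarrow (S \lor (P \land \lnot Q)))) \land ((\lnot S \leftrightarrow (S \lor (P \land \lnot Q))) \to (T \to T))): α-rule — add T (\lnot P \to (\lnot S \leftrightarrow (S \lor (P \land \lnot Q)))), T ((\lnot S \leftrightarrow (S \lor (P \land \lnot Q))) \to (T \to T)).
F (\lnot P \to (T \to T)): α-rule — add T \lnot P, F (T \to T).
F (T \to T): α-rule — add T T, F T.
× closes — contains both T and \lnot T.
All 1 branch closes.
Every branch closed, so the negation is unsatisfiable and the formula is valid.

Valid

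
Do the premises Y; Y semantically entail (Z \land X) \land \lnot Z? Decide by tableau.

No

Initial set: {Y; Y; \lnot ((Z \land X) \land \lnot Z)}.
\lnot ((Z \land X) \land \lnot Z): β-rule — branch into \lnot (Z \land X)  //  \lnot \lnot Z.
  branch 1 (add \lnot (Z \land X)):
    \lnot (Z \land X): β-rule — branch into \lnot Z  //  \lnot X.
      branch 1.1 (add \lnot Z):
        ○ open, literals {Y=true, Z=false}.
      branch 1.2 (add \lnot X):
        ○ open, literals {X=false, Y=true}.
  branch 2 (add \lnot \lnot Z):
    ○ open, literals {Y=true, Z=true}.
0 branches closed, 3 open.
An open branch gives a countermodel: Y=true, Z=false (unmentioned atoms arbitrary); the premises hold there but the conclusion fails.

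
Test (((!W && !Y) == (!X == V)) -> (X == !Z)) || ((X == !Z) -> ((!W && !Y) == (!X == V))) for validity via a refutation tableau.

Assume the negation and expand:
Initial set: {F ((((!W && !Y) == (!X == V)) -> (X == !Z)) || ((X == !Z) -> ((!W && !Y) == (!X == V))))}.
F ((((!W && !Y) == (!X == V)) -> (X == !Z)) || ((X == !Z) -> ((!W && !Y) == (!X == V)))): α-rule — add F (((!W && !Y) == (!X == V)) -> (X == !Z)), F ((X == !Z) -> ((!W && !Y) == (!X == V))).
F (((!W && !Y) == (!X == V)) -> (X == !Z)): α-rule — add T ((!W && !Y) == (!X == V)), F (X == !Z).
F ((X == !Z) -> ((!W && !Y) == (!X == V))): α-rule — add T (X == !Z), F ((!W && !Y) == (!X == V)).
T ((!W && !Y) == (!X == V)): β-rule — branch into T (!W && !Y), T (!X == V)  //  F (!W && !Y), F (!X == V).
  branch 1 (add T (!W && !Y), T (!X == V)):
    T (!W && !Y): α-rule — add T !W, T !Y.
    F (X == !Z): β-rule — branch into T X, F !Z  //  F X, T !Z.
      branch 1.1 (add T X, F !Z):
        T (X == !Z): β-rule — branch into T X, T !Z  //  F X, F !Z.
          branch 1.1.1 (add T X, T !Z):
            × closes — contains both Z and !Z.
          branch 1.1.2 (add F X, F !Z):
            × closes — contains both X and !X.
      branch 1.2 (add F X, T !Z):
        T (X == !Z): β-rule — branch into T X, T !Z  //  F X, F !Z.
          branch 1.2.1 (add T X, T !Z):
            × closes — contains both X and !X.
          branch 1.2.2 (add F X, F !Z):
            × closes — contains both Z and !Z.
  branch 2 (add F (!W && !Y), F (!X == V)):
    F (X == !Z): β-rule — branch into T X, F !Z  //  F X, T !Z.
      branch 2.1 (add T X, F !Z):
        T (X == !Z): β-rule — branch into T X, T !Z  //  F X, F !Z.
          branch 2.1.1 (add T X, T !Z):
            × closes — contains both Z and !Z.
          branch 2.1.2 (add F X, F !Z):
            × closes — contains both X and !X.
      branch 2.2 (add F X, T !Z):
        T (X == !Z): β-rule — branch into T X, T !Z  //  F X, F !Z.
          branch 2.2.1 (add T X, T !Z):
            × closes — contains both X and !X.
          branch 2.2.2 (add F X, F !Z):
            × closes — contains both Z and !Z.
All 8 branches close.
Every branch closed, so the negation is unsatisfiable and the formula is valid.

Valid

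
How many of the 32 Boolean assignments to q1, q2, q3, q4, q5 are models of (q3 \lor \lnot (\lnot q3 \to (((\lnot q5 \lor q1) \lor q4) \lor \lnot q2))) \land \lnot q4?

Initial set: {((q3 \lor \lnot (\lnot q3 \to (((\lnot q5 \lor q1) \lor q4) \lor \lnot q2))) \land \lnot q4)}.
((q3 \lor \lnot (\lnot q3 \to (((\lnot q5 \lor q1) \lor q4) \lor \lnot q2))) \land \lnot q4): α-rule — add (q3 \lor \lnot (\lnot q3 \to (((\lnot q5 \lor q1) \lor q4) \lor \lnot q2))), \lnot q4.
(q3 \lor \lnot (\lnot q3 \to (((\lnot q5 \lor q1) \lor q4) \lor \lnot q2))): β-rule — branch into q3  //  \lnot (\lnot q3 \to (((\lnot q5 \lor q1) \lor q4) \lor \lnot q2)).
  branch 1 (add q3):
    ○ open, literals {q3=true, q4=false}.
  branch 2 (add \lnot (\lnot q3 \to (((\lnot q5 \lor q1) \lor q4) \lor \lnot q2))):
    \lnot (\lnot q3 \to (((\lnot q5 \lor q1) \lor q4) \lor \lnot q2)): α-rule — add \lnot q3, \lnot (((\lnot q5 \lor q1) \lor q4) \lor \lnot q2).
    \lnot (((\lnot q5 \lor q1) \lor q4) \lor \lnot q2): α-rule — add \lnot ((\lnot q5 \lor q1) \lor q4), \lnot \lnot q2.
    \lnot ((\lnot q5 \lor q1) \lor q4): α-rule — add \lnot (\lnot q5 \lor q1), \lnot q4.
    \lnot (\lnot q5 \lor q1): α-rule — add \lnot \lnot q5, \lnot q1.
    ○ open, literals {q1=false, q2=true, q3=false, q4=false, q5=true}.
0 branches closed, 2 open.
Each open branch fixes some atoms; the unmentioned ones are free. Counting distinct full assignments: branch {q3=true, q4=false} (q1, q2, q5) contributes 8 new; branch {q1=false, q2=true, q3=false, q4=false, q5=true} (none free) contributes 1 new. Total: 9.

9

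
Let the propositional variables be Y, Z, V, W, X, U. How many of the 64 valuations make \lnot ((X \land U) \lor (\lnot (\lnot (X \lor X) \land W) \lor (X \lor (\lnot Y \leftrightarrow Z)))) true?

8

Initial set: {\lnot ((X \land U) \lor (\lnot (\lnot (X \lor X) \land W) \lor (X \lor (\lnot Y \leftrightarrow Z))))}.
\lnot ((X \land U) \lor (\lnot (\lnot (X \lor X) \land W) \lor (X \lor (\lnot Y \leftrightarrow Z)))): α-rule — add \lnot (X \land U), \lnot (\lnot (\lnot (X \lor X) \land W) \lor (X \lor (\lnot Y \leftrightarrow Z))).
\lnot (\lnot (\lnot (X \lor X) \land W) \lor (X \lor (\lnot Y \leftrightarrow Z))): α-rule — add \lnot \lnot (\lnot (X \lor X) \land W), \lnot (X \lor (\lnot Y \leftrightarrow Z)).
\lnot \lnot (\lnot (X \lor X) \land W): α-rule — add \lnot (X \lor X), W.
\lnot (X \lor (\lnot Y \leftrightarrow Z)): α-rule — add \lnot X, \lnot (\lnot Y \leftrightarrow Z).
\lnot (X \lor X): α-rule — add \lnot X, \lnot X.
\lnot (X \land U): β-rule — branch into \lnot X  //  \lnot U.
  branch 1 (add \lnot X):
    \lnot (\lnot Y \leftrightarrow Z): β-rule — branch into \lnot Y, \lnot Z  //  \lnot \lnot Y, Z.
      branch 1.1 (add \lnot Y, \lnot Z):
        ○ open, literals {W=1, X=0, Y=0, Z=0}.
      branch 1.2 (add \lnot \lnot Y, Z):
        ○ open, literals {W=1, X=0, Y=1, Z=1}.
  branch 2 (add \lnot U):
    \lnot (\lnot Y \leftrightarrow Z): β-rule — branch into \lnot Y, \lnot Z  //  \lnot \lnot Y, Z.
      branch 2.1 (add \lnot Y, \lnot Z):
        ○ open, literals {U=0, W=1, X=0, Y=0, Z=0}.
      branch 2.2 (add \lnot \lnot Y, Z):
        ○ open, literals {U=0, W=1, X=0, Y=1, Z=1}.
0 branches closed, 4 open.
Each open branch fixes some atoms; the unmentioned ones are free. Counting distinct full assignments: branch {W=1, X=0, Y=0, Z=0} (V, U) contributes 4 new; branch {W=1, X=0, Y=1, Z=1} (V, U) contributes 4 new; branch {U=0, W=1, X=0, Y=0, Z=0} (V) contributes 0 new; branch {U=0, W=1, X=0, Y=1, Z=1} (V) contributes 0 new. Total: 8.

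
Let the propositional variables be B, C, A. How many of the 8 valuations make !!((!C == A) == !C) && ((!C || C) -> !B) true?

Initial set: {(!!((!C == A) == !C) && ((!C || C) -> !B))}.
(!!((!C == A) == !C) && ((!C || C) -> !B)): α-rule — add !!((!C == A) == !C), ((!C || C) -> !B).
!!((!C == A) == !C): drop double negation, giving ((!C == A) == !C).
((!C || C) -> !B): β-rule — branch into !(!C || C)  //  !B.
  branch 1 (add !(!C || C)):
    !(!C || C): α-rule — add !!C, !C.
    × closes — contains both C and !C.
  branch 2 (add !B):
    ((!C == A) == !C): β-rule — branch into (!C == A), !C  //  !(!C == A), !!C.
      branch 2.1 (add (!C == A), !C):
        (!C == A): β-rule — branch into !C, A  //  !!C, !A.
          branch 2.1.1 (add !C, A):
            ○ open, literals {A=1, B=0, C=0}.
          branch 2.1.2 (add !!C, !A):
            × closes — contains both C and !C.
      branch 2.2 (add !(!C == A), !!C):
        !(!C == A): β-rule — branch into !C, !A  //  !!C, A.
          branch 2.2.1 (add !C, !A):
            × closes — contains both C and !C.
          branch 2.2.2 (add !!C, A):
            ○ open, literals {A=1, B=0, C=1}.
3 branches closed, 2 open.
Each open branch fixes some atoms; the unmentioned ones are free. Counting distinct full assignments: branch {A=1, B=0, C=0} (none free) contributes 1 new; branch {A=1, B=0, C=1} (none free) contributes 1 new. Total: 2.

2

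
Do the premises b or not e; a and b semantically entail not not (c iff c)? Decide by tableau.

Yes

Initial set: {(b or not e); (a and b); not not not (c iff c)}.
(a and b): α-rule — add a, b.
not not not (c iff c): drop double negation, giving not (c iff c).
(b or not e): β-rule — branch into b  //  not e.
  branch 1 (add b):
    not (c iff c): β-rule — branch into c, not c  //  not c, c.
      branch 1.1 (add c, not c):
        × closes — contains both c and not c.
      branch 1.2 (add not c, c):
        × closes — contains both c and not c.
  branch 2 (add not e):
    not (c iff c): β-rule — branch into c, not c  //  not c, c.
      branch 2.1 (add c, not c):
        × closes — contains both c and not c.
      branch 2.2 (add not c, c):
        × closes — contains both c and not c.
All 4 branches close.
Every branch closed, so the premises entail the conclusion.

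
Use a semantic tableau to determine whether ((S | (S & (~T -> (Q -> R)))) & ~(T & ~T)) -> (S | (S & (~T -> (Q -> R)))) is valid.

Assume the negation and expand:
Initial set: {F (((S | (S & (~T -> (Q -> R)))) & ~(T & ~T)) -> (S | (S & (~T -> (Q -> R)))))}.
F (((S | (S & (~T -> (Q -> R)))) & ~(T & ~T)) -> (S | (S & (~T -> (Q -> R))))): α-rule — add T ((S | (S & (~T -> (Q -> R)))) & ~(T & ~T)), F (S | (S & (~T -> (Q -> R)))).
T ((S | (S & (~T -> (Q -> R)))) & ~(T & ~T)): α-rule — add T (S | (S & (~T -> (Q -> R)))), T ~(T & ~T).
F (S | (S & (~T -> (Q -> R)))): α-rule — add F S, F (S & (~T -> (Q -> R))).
T (S | (S & (~T -> (Q -> R)))): β-rule — branch into T S  //  T (S & (~T -> (Q -> R))).
  branch 1 (add T S):
    × closes — contains both S and ~S.
  branch 2 (add T (S & (~T -> (Q -> R)))):
    T (S & (~T -> (Q -> R))): α-rule — add T S, T (~T -> (Q -> R)).
    × closes — contains both S and ~S.
All 2 branches close.
Every branch closed, so the negation is unsatisfiable and the formula is valid.

Valid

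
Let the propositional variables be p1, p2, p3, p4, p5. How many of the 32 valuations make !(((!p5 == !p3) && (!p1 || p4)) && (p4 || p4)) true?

Initial set: {!(((!p5 == !p3) && (!p1 || p4)) && (p4 || p4))}.
!(((!p5 == !p3) && (!p1 || p4)) && (p4 || p4)): β-rule — branch into !((!p5 == !p3) && (!p1 || p4))  //  !(p4 || p4).
  branch 1 (add !((!p5 == !p3) && (!p1 || p4))):
    !((!p5 == !p3) && (!p1 || p4)): β-rule — branch into !(!p5 == !p3)  //  !(!p1 || p4).
      branch 1.1 (add !(!p5 == !p3)):
        !(!p5 == !p3): β-rule — branch into !p5, !!p3  //  !!p5, !p3.
          branch 1.1.1 (add !p5, !!p3):
            ○ open, literals {p3=1, p5=0}.
          branch 1.1.2 (add !!p5, !p3):
            ○ open, literals {p3=0, p5=1}.
      branch 1.2 (add !(!p1 || p4)):
        !(!p1 || p4): α-rule — add !!p1, !p4.
        ○ open, literals {p1=1, p4=0}.
  branch 2 (add !(p4 || p4)):
    !(p4 || p4): α-rule — add !p4, !p4.
    ○ open, literals {p4=0}.
0 branches closed, 4 open.
Each open branch fixes some atoms; the unmentioned ones are free. Counting distinct full assignments: branch {p3=1, p5=0} (p1, p2, p4) contributes 8 new; branch {p3=0, p5=1} (p1, p2, p4) contributes 8 new; branch {p1=1, p4=0} (p2, p3, p5) contributes 4 new; branch {p4=0} (p1, p2, p3, p5) contributes 4 new. Total: 24.

24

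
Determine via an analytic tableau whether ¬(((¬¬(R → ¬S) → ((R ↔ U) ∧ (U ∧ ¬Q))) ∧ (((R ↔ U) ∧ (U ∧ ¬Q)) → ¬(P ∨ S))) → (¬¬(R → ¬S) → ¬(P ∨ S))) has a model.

Unsatisfiable

Initial set: {¬(((¬¬(R → ¬S) → ((R ↔ U) ∧ (U ∧ ¬Q))) ∧ (((R ↔ U) ∧ (U ∧ ¬Q)) → ¬(P ∨ S))) → (¬¬(R → ¬S) → ¬(P ∨ S)))}.
¬(((¬¬(R → ¬S) → ((R ↔ U) ∧ (U ∧ ¬Q))) ∧ (((R ↔ U) ∧ (U ∧ ¬Q)) → ¬(P ∨ S))) → (¬¬(R → ¬S) → ¬(P ∨ S))): α-rule — add ((¬¬(R → ¬S) → ((R ↔ U) ∧ (U ∧ ¬Q))) ∧ (((R ↔ U) ∧ (U ∧ ¬Q)) → ¬(P ∨ S))), ¬(¬¬(R → ¬S) → ¬(P ∨ S)).
((¬¬(R → ¬S) → ((R ↔ U) ∧ (U ∧ ¬Q))) ∧ (((R ↔ U) ∧ (U ∧ ¬Q)) → ¬(P ∨ S))): α-rule — add (¬¬(R → ¬S) → ((R ↔ U) ∧ (U ∧ ¬Q))), (((R ↔ U) ∧ (U ∧ ¬Q)) → ¬(P ∨ S)).
¬(¬¬(R → ¬S) → ¬(P ∨ S)): α-rule — add ¬¬(R → ¬S), ¬¬(P ∨ S).
¬¬(R → ¬S): drop double negation, giving (R → ¬S).
(¬¬(R → ¬S) → ((R ↔ U) ∧ (U ∧ ¬Q))): β-rule — branch into ¬¬¬(R → ¬S)  //  ((R ↔ U) ∧ (U ∧ ¬Q)).
  branch 1 (add ¬¬¬(R → ¬S)):
    ¬¬¬(R → ¬S): drop double negation, giving ¬(R → ¬S).
    ¬(R → ¬S): α-rule — add R, ¬¬S.
    (((R ↔ U) ∧ (U ∧ ¬Q)) → ¬(P ∨ S)): β-rule — branch into ¬((R ↔ U) ∧ (U ∧ ¬Q))  //  ¬(P ∨ S).
      branch 1.1 (add ¬((R ↔ U) ∧ (U ∧ ¬Q))):
        ¬¬(P ∨ S): β-rule — branch into P  //  S.
          branch 1.1.1 (add P):
            (R → ¬S): β-rule — branch into ¬R  //  ¬S.
              branch 1.1.1.1 (add ¬R):
                × closes — contains both R and ¬R.
              branch 1.1.1.2 (add ¬S):
                × closes — contains both S and ¬S.
          branch 1.1.2 (add S):
            (R → ¬S): β-rule — branch into ¬R  //  ¬S.
              branch 1.1.2.1 (add ¬R):
                × closes — contains both R and ¬R.
              branch 1.1.2.2 (add ¬S):
                × closes — contains both S and ¬S.
      branch 1.2 (add ¬(P ∨ S)):
        ¬(P ∨ S): α-rule — add ¬P, ¬S.
        × closes — contains both S and ¬S.
  branch 2 (add ((R ↔ U) ∧ (U ∧ ¬Q))):
    ((R ↔ U) ∧ (U ∧ ¬Q)): α-rule — add (R ↔ U), (U ∧ ¬Q).
    (U ∧ ¬Q): α-rule — add U, ¬Q.
    (((R ↔ U) ∧ (U ∧ ¬Q)) → ¬(P ∨ S)): β-rule — branch into ¬((R ↔ U) ∧ (U ∧ ¬Q))  //  ¬(P ∨ S).
      branch 2.1 (add ¬((R ↔ U) ∧ (U ∧ ¬Q))):
        ¬¬(P ∨ S): β-rule — branch into P  //  S.
          branch 2.1.1 (add P):
            (R → ¬S): β-rule — branch into ¬R  //  ¬S.
              branch 2.1.1.1 (add ¬R):
                (R ↔ U): β-rule — branch into R, U  //  ¬R, ¬U.
                  branch 2.1.1.1.1 (add R, U):
                    × closes — contains both R and ¬R.
                  branch 2.1.1.1.2 (add ¬R, ¬U):
                    × closes — contains both U and ¬U.
              branch 2.1.1.2 (add ¬S):
                (R ↔ U): β-rule — branch into R, U  //  ¬R, ¬U.
                  branch 2.1.1.2.1 (add R, U):
                    ¬((R ↔ U) ∧ (U ∧ ¬Q)): β-rule — branch into ¬(R ↔ U)  //  ¬(U ∧ ¬Q).
                      branch 2.1.1.2.1.1 (add ¬(R ↔ U)):
                        ¬(R ↔ U): β-rule — branch into R, ¬U  //  ¬R, U.
                          branch 2.1.1.2.1.1.1 (add R, ¬U):
                            × closes — contains both U and ¬U.
                          branch 2.1.1.2.1.1.2 (add ¬R, U):
                            × closes — contains both R and ¬R.
                      branch 2.1.1.2.1.2 (add ¬(U ∧ ¬Q)):
                        ¬(U ∧ ¬Q): β-rule — branch into ¬U  //  ¬¬Q.
                          branch 2.1.1.2.1.2.1 (add ¬U):
                            × closes — contains both U and ¬U.
                          branch 2.1.1.2.1.2.2 (add ¬¬Q):
                            × closes — contains both Q and ¬Q.
                  branch 2.1.1.2.2 (add ¬R, ¬U):
                    × closes — contains both U and ¬U.
          branch 2.1.2 (add S):
            (R → ¬S): β-rule — branch into ¬R  //  ¬S.
              branch 2.1.2.1 (add ¬R):
                (R ↔ U): β-rule — branch into R, U  //  ¬R, ¬U.
                  branch 2.1.2.1.1 (add R, U):
                    × closes — contains both R and ¬R.
                  branch 2.1.2.1.2 (add ¬R, ¬U):
                    × closes — contains both U and ¬U.
              branch 2.1.2.2 (add ¬S):
                × closes — contains both S and ¬S.
      branch 2.2 (add ¬(P ∨ S)):
        ¬(P ∨ S): α-rule — add ¬P, ¬S.
        ¬¬(P ∨ S): β-rule — branch into P  //  S.
          branch 2.2.1 (add P):
            × closes — contains both P and ¬P.
          branch 2.2.2 (add S):
            × closes — contains both S and ¬S.
All 17 branches close.
Every branch closed; the formula is unsatisfiable.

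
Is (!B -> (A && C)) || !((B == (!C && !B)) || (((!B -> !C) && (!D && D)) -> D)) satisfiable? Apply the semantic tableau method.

Satisfiable

Initial set: {((!B -> (A && C)) || !((B == (!C && !B)) || (((!B -> !C) && (!D && D)) -> D)))}.
((!B -> (A && C)) || !((B == (!C && !B)) || (((!B -> !C) && (!D && D)) -> D))): β-rule — branch into (!B -> (A && C))  //  !((B == (!C && !B)) || (((!B -> !C) && (!D && D)) -> D)).
  branch 1 (add (!B -> (A && C))):
    (!B -> (A && C)): β-rule — branch into !!B  //  (A && C).
      branch 1.1 (add !!B):
        ○ open, literals {B=true}.
      branch 1.2 (add (A && C)):
        (A && C): α-rule — add A, C.
        ○ open, literals {A=true, C=true}.
  branch 2 (add !((B == (!C && !B)) || (((!B -> !C) && (!D && D)) -> D))):
    !((B == (!C && !B)) || (((!B -> !C) && (!D && D)) -> D)): α-rule — add !(B == (!C && !B)), !(((!B -> !C) && (!D && D)) -> D).
    !(((!B -> !C) && (!D && D)) -> D): α-rule — add ((!B -> !C) && (!D && D)), !D.
    ((!B -> !C) && (!D && D)): α-rule — add (!B -> !C), (!D && D).
    (!D && D): α-rule — add !D, D.
    × closes — contains both D and !D.
1 branch closed, 2 open.
An open branch gives a satisfying assignment: B=true.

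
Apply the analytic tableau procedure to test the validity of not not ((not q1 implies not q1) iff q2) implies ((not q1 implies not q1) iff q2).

Valid

Assume the negation and expand:
Initial set: {not (not not ((not q1 implies not q1) iff q2) implies ((not q1 implies not q1) iff q2))}.
not (not not ((not q1 implies not q1) iff q2) implies ((not q1 implies not q1) iff q2)): α-rule — add not not ((not q1 implies not q1) iff q2), not ((not q1 implies not q1) iff q2).
not not ((not q1 implies not q1) iff q2): drop double negation, giving ((not q1 implies not q1) iff q2).
not ((not q1 implies not q1) iff q2): β-rule — branch into (not q1 implies not q1), not q2  //  not (not q1 implies not q1), q2.
  branch 1 (add (not q1 implies not q1), not q2):
    ((not q1 implies not q1) iff q2): β-rule — branch into (not q1 implies not q1), q2  //  not (not q1 implies not q1), not q2.
      branch 1.1 (add (not q1 implies not q1), q2):
        × closes — contains both q2 and not q2.
      branch 1.2 (add not (not q1 implies not q1), not q2):
        not (not q1 implies not q1): α-rule — add not q1, not not q1.
        × closes — contains both q1 and not q1.
  branch 2 (add not (not q1 implies not q1), q2):
    not (not q1 implies not q1): α-rule — add not q1, not not q1.
    × closes — contains both q1 and not q1.
All 3 branches close.
Every branch closed, so the negation is unsatisfiable and the formula is valid.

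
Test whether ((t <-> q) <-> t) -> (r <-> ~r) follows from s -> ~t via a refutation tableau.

Initial set: {(s -> ~t); ~(((t <-> q) <-> t) -> (r <-> ~r))}.
~(((t <-> q) <-> t) -> (r <-> ~r)): α-rule — add ((t <-> q) <-> t), ~(r <-> ~r).
(s -> ~t): β-rule — branch into ~s  //  ~t.
  branch 1 (add ~s):
    ((t <-> q) <-> t): β-rule — branch into (t <-> q), t  //  ~(t <-> q), ~t.
      branch 1.1 (add (t <-> q), t):
        ~(r <-> ~r): β-rule — branch into r, ~~r  //  ~r, ~r.
          branch 1.1.1 (add r, ~~r):
            (t <-> q): β-rule — branch into t, q  //  ~t, ~q.
              branch 1.1.1.1 (add t, q):
                ○ open, literals {q=T, r=T, s=F, t=T}.
              branch 1.1.1.2 (add ~t, ~q):
                × closes — contains both t and ~t.
          branch 1.1.2 (add ~r, ~r):
            (t <-> q): β-rule — branch into t, q  //  ~t, ~q.
              branch 1.1.2.1 (add t, q):
                ○ open, literals {q=T, r=F, s=F, t=T}.
              branch 1.1.2.2 (add ~t, ~q):
                × closes — contains both t and ~t.
      branch 1.2 (add ~(t <-> q), ~t):
        ~(r <-> ~r): β-rule — branch into r, ~~r  //  ~r, ~r.
          branch 1.2.1 (add r, ~~r):
            ~(t <-> q): β-rule — branch into t, ~q  //  ~t, q.
              branch 1.2.1.1 (add t, ~q):
                × closes — contains both t and ~t.
              branch 1.2.1.2 (add ~t, q):
                ○ open, literals {q=T, r=T, s=F, t=F}.
          branch 1.2.2 (add ~r, ~r):
            ~(t <-> q): β-rule — branch into t, ~q  //  ~t, q.
              branch 1.2.2.1 (add t, ~q):
                × closes — contains both t and ~t.
              branch 1.2.2.2 (add ~t, q):
                ○ open, literals {q=T, r=F, s=F, t=F}.
  branch 2 (add ~t):
    ((t <-> q) <-> t): β-rule — branch into (t <-> q), t  //  ~(t <-> q), ~t.
      branch 2.1 (add (t <-> q), t):
        × closes — contains both t and ~t.
      branch 2.2 (add ~(t <-> q), ~t):
        ~(r <-> ~r): β-rule — branch into r, ~~r  //  ~r, ~r.
          branch 2.2.1 (add r, ~~r):
            ~(t <-> q): β-rule — branch into t, ~q  //  ~t, q.
              branch 2.2.1.1 (add t, ~q):
                × closes — contains both t and ~t.
              branch 2.2.1.2 (add ~t, q):
                ○ open, literals {q=T, r=T, t=F}.
          branch 2.2.2 (add ~r, ~r):
            ~(t <-> q): β-rule — branch into t, ~q  //  ~t, q.
              branch 2.2.2.1 (add t, ~q):
                × closes — contains both t and ~t.
              branch 2.2.2.2 (add ~t, q):
                ○ open, literals {q=T, r=F, t=F}.
7 branches closed, 6 open.
An open branch gives a countermodel: q=T, r=T, s=F, t=T (unmentioned atoms arbitrary); the premises hold there but the conclusion fails.

No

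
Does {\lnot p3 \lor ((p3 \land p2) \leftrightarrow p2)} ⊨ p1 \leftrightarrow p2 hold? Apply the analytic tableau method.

No

Initial set: {(\lnot p3 \lor ((p3 \land p2) \leftrightarrow p2)); \lnot (p1 \leftrightarrow p2)}.
(\lnot p3 \lor ((p3 \land p2) \leftrightarrow p2)): β-rule — branch into \lnot p3  //  ((p3 \land p2) \leftrightarrow p2).
  branch 1 (add \lnot p3):
    \lnot (p1 \leftrightarrow p2): β-rule — branch into p1, \lnot p2  //  \lnot p1, p2.
      branch 1.1 (add p1, \lnot p2):
        ○ open, literals {p1=true, p2=false, p3=false}.
      branch 1.2 (add \lnot p1, p2):
        ○ open, literals {p1=false, p2=true, p3=false}.
  branch 2 (add ((p3 \land p2) \leftrightarrow p2)):
    \lnot (p1 \leftrightarrow p2): β-rule — branch into p1, \lnot p2  //  \lnot p1, p2.
      branch 2.1 (add p1, \lnot p2):
        ((p3 \land p2) \leftrightarrow p2): β-rule — branch into (p3 \land p2), p2  //  \lnot (p3 \land p2), \lnot p2.
          branch 2.1.1 (add (p3 \land p2), p2):
            × closes — contains both p2 and \lnot p2.
          branch 2.1.2 (add \lnot (p3 \land p2), \lnot p2):
            \lnot (p3 \land p2): β-rule — branch into \lnot p3  //  \lnot p2.
              branch 2.1.2.1 (add \lnot p3):
                ○ open, literals {p1=true, p2=false, p3=false}.
              branch 2.1.2.2 (add \lnot p2):
                ○ open, literals {p1=true, p2=false}.
      branch 2.2 (add \lnot p1, p2):
        ((p3 \land p2) \leftrightarrow p2): β-rule — branch into (p3 \land p2), p2  //  \lnot (p3 \land p2), \lnot p2.
          branch 2.2.1 (add (p3 \land p2), p2):
            (p3 \land p2): α-rule — add p3, p2.
            ○ open, literals {p1=false, p2=true, p3=true}.
          branch 2.2.2 (add \lnot (p3 \land p2), \lnot p2):
            × closes — contains both p2 and \lnot p2.
2 branches closed, 5 open.
An open branch gives a countermodel: p1=true, p2=false, p3=false (unmentioned atoms arbitrary); the premises hold there but the conclusion fails.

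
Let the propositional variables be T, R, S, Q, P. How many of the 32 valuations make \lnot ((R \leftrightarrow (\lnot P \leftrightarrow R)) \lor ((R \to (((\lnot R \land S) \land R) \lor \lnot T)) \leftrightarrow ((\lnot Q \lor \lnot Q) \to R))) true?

8

Initial set: {\lnot ((R \leftrightarrow (\lnot P \leftrightarrow R)) \lor ((R \to (((\lnot R \land S) \land R) \lor \lnot T)) \leftrightarrow ((\lnot Q \lor \lnot Q) \to R)))}.
\lnot ((R \leftrightarrow (\lnot P \leftrightarrow R)) \lor ((R \to (((\lnot R \land S) \land R) \lor \lnot T)) \leftrightarrow ((\lnot Q \lor \lnot Q) \to R))): α-rule — add \lnot (R \leftrightarrow (\lnot P \leftrightarrow R)), \lnot ((R \to (((\lnot R \land S) \land R) \lor \lnot T)) \leftrightarrow ((\lnot Q \lor \lnot Q) \to R)).
\lnot (R \leftrightarrow (\lnot P \leftrightarrow R)): β-rule — branch into R, \lnot (\lnot P \leftrightarrow R)  //  \lnot R, (\lnot P \leftrightarrow R).
  branch 1 (add R, \lnot (\lnot P \leftrightarrow R)):
    \lnot ((R \to (((\lnot R \land S) \land R) \lor \lnot T)) \leftrightarrow ((\lnot Q \lor \lnot Q) \to R)): β-rule — branch into (R \to (((\lnot R \land S) \land R) \lor \lnot T)), \lnot ((\lnot Q \lor \lnot Q) \to R)  //  \lnot (R \to (((\lnot R \land S) \land R) \lor \lnot T)), ((\lnot Q \lor \lnot Q) \to R).
      branch 1.1 (add (R \to (((\lnot R \land S) \land R) \lor \lnot T)), \lnot ((\lnot Q \lor \lnot Q) \to R)):
        \lnot ((\lnot Q \lor \lnot Q) \to R): α-rule — add (\lnot Q \lor \lnot Q), \lnot R.
        × closes — contains both R and \lnot R.
      branch 1.2 (add \lnot (R \to (((\lnot R \land S) \land R) \lor \lnot T)), ((\lnot Q \lor \lnot Q) \to R)):
        \lnot (R \to (((\lnot R \land S) \land R) \lor \lnot T)): α-rule — add R, \lnot (((\lnot R \land S) \land R) \lor \lnot T).
        \lnot (((\lnot R \land S) \land R) \lor \lnot T): α-rule — add \lnot ((\lnot R \land S) \land R), \lnot \lnot T.
        \lnot (\lnot P \leftrightarrow R): β-rule — branch into \lnot P, \lnot R  //  \lnot \lnot P, R.
          branch 1.2.1 (add \lnot P, \lnot R):
            × closes — contains both R and \lnot R.
          branch 1.2.2 (add \lnot \lnot P, R):
            ((\lnot Q \lor \lnot Q) \to R): β-rule — branch into \lnot (\lnot Q \lor \lnot Q)  //  R.
              branch 1.2.2.1 (add \lnot (\lnot Q \lor \lnot Q)):
                \lnot (\lnot Q \lor \lnot Q): α-rule — add \lnot \lnot Q, \lnot \lnot Q.
                \lnot ((\lnot R \land S) \land R): β-rule — branch into \lnot (\lnot R \land S)  //  \lnot R.
                  branch 1.2.2.1.1 (add \lnot (\lnot R \land S)):
                    \lnot (\lnot R \land S): β-rule — branch into \lnot \lnot R  //  \lnot S.
                      branch 1.2.2.1.1.1 (add \lnot \lnot R):
                        ○ open, literals {P=1, Q=1, R=1, T=1}.
                      branch 1.2.2.1.1.2 (add \lnot S):
                        ○ open, literals {P=1, Q=1, R=1, S=0, T=1}.
                  branch 1.2.2.1.2 (add \lnot R):
                    × closes — contains both R and \lnot R.
              branch 1.2.2.2 (add R):
                \lnot ((\lnot R \land S) \land R): β-rule — branch into \lnot (\lnot R \land S)  //  \lnot R.
                  branch 1.2.2.2.1 (add \lnot (\lnot R \land S)):
                    \lnot (\lnot R \land S): β-rule — branch into \lnot \lnot R  //  \lnot S.
                      branch 1.2.2.2.1.1 (add \lnot \lnot R):
                        ○ open, literals {P=1, R=1, T=1}.
                      branch 1.2.2.2.1.2 (add \lnot S):
                        ○ open, literals {P=1, R=1, S=0, T=1}.
                  branch 1.2.2.2.2 (add \lnot R):
                    × closes — contains both R and \lnot R.
  branch 2 (add \lnot R, (\lnot P \leftrightarrow R)):
    \lnot ((R \to (((\lnot R \land S) \land R) \lor \lnot T)) \leftrightarrow ((\lnot Q \lor \lnot Q) \to R)): β-rule — branch into (R \to (((\lnot R \land S) \land R) \lor \lnot T)), \lnot ((\lnot Q \lor \lnot Q) \to R)  //  \lnot (R \to (((\lnot R \land S) \land R) \lor \lnot T)), ((\lnot Q \lor \lnot Q) \to R).
      branch 2.1 (add (R \to (((\lnot R \land S) \land R) \lor \lnot T)), \lnot ((\lnot Q \lor \lnot Q) \to R)):
        \lnot ((\lnot Q \lor \lnot Q) \to R): α-rule — add (\lnot Q \lor \lnot Q), \lnot R.
        (\lnot P \leftrightarrow R): β-rule — branch into \lnot P, R  //  \lnot \lnot P, \lnot R.
          branch 2.1.1 (add \lnot P, R):
            × closes — contains both R and \lnot R.
          branch 2.1.2 (add \lnot \lnot P, \lnot R):
            (R \to (((\lnot R \land S) \land R) \lor \lnot T)): β-rule — branch into \lnot R  //  (((\lnot R \land S) \land R) \lor \lnot T).
              branch 2.1.2.1 (add \lnot R):
                (\lnot Q \lor \lnot Q): β-rule — branch into \lnot Q  //  \lnot Q.
                  branch 2.1.2.1.1 (add \lnot Q):
                    ○ open, literals {P=1, Q=0, R=0}.
                  branch 2.1.2.1.2 (add \lnot Q):
                    ○ open, literals {P=1, Q=0, R=0}.
              branch 2.1.2.2 (add (((\lnot R \land S) \land R) \lor \lnot T)):
                (\lnot Q \lor \lnot Q): β-rule — branch into \lnot Q  //  \lnot Q.
                  branch 2.1.2.2.1 (add \lnot Q):
                    (((\lnot R \land S) \land R) \lor \lnot T): β-rule — branch into ((\lnot R \land S) \land R)  //  \lnot T.
                      branch 2.1.2.2.1.1 (add ((\lnot R \land S) \land R)):
                        ((\lnot R \land S) \land R): α-rule — add (\lnot R \land S), R.
                        × closes — contains both R and \lnot R.
                      branch 2.1.2.2.1.2 (add \lnot T):
                        ○ open, literals {P=1, Q=0, R=0, T=0}.
                  branch 2.1.2.2.2 (add \lnot Q):
                    (((\lnot R \land S) \land R) \lor \lnot T): β-rule — branch into ((\lnot R \land S) \land R)  //  \lnot T.
                      branch 2.1.2.2.2.1 (add ((\lnot R \land S) \land R)):
                        ((\lnot R \land S) \land R): α-rule — add (\lnot R \land S), R.
                        × closes — contains both R and \lnot R.
                      branch 2.1.2.2.2.2 (add \lnot T):
                        ○ open, literals {P=1, Q=0, R=0, T=0}.
      branch 2.2 (add \lnot (R \to (((\lnot R \land S) \land R) \lor \lnot T)), ((\lnot Q \lor \lnot Q) \to R)):
        \lnot (R \to (((\lnot R \land S) \land R) \lor \lnot T)): α-rule — add R, \lnot (((\lnot R \land S) \land R) \lor \lnot T).
        × closes — contains both R and \lnot R.
8 branches closed, 8 open.
Each open branch fixes some atoms; the unmentioned ones are free. Counting distinct full assignments: branch {P=1, Q=1, R=1, T=1} (S) contributes 2 new; branch {P=1, Q=1, R=1, S=0, T=1} (none free) contributes 0 new; branch {P=1, R=1, T=1} (S, Q) contributes 2 new; branch {P=1, R=1, S=0, T=1} (Q) contributes 0 new; branch {P=1, Q=0, R=0} (T, S) contributes 4 new; branch {P=1, Q=0, R=0} (T, S) contributes 0 new; branch {P=1, Q=0, R=0, T=0} (S) contributes 0 new; branch {P=1, Q=0, R=0, T=0} (S) contributes 0 new. Total: 8.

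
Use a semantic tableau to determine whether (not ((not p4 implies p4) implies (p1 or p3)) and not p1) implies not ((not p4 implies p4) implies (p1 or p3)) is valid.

Assume the negation and expand:
Initial set: {F ((not ((not p4 implies p4) implies (p1 or p3)) and not p1) implies not ((not p4 implies p4) implies (p1 or p3)))}.
F ((not ((not p4 implies p4) implies (p1 or p3)) and not p1) implies not ((not p4 implies p4) implies (p1 or p3))): α-rule — add T (not ((not p4 implies p4) implies (p1 or p3)) and not p1), F not ((not p4 implies p4) implies (p1 or p3)).
T (not ((not p4 implies p4) implies (p1 or p3)) and not p1): α-rule — add T not ((not p4 implies p4) implies (p1 or p3)), T not p1.
T not ((not p4 implies p4) implies (p1 or p3)): α-rule — add T (not p4 implies p4), F (p1 or p3).
F (p1 or p3): α-rule — add F p1, F p3.
F not ((not p4 implies p4) implies (p1 or p3)): β-rule — branch into F (not p4 implies p4)  //  T (p1 or p3).
  branch 1 (add F (not p4 implies p4)):
    F (not p4 implies p4): α-rule — add T not p4, F p4.
    T (not p4 implies p4): β-rule — branch into F not p4  //  T p4.
      branch 1.1 (add F not p4):
        × closes — contains both p4 and not p4.
      branch 1.2 (add T p4):
        × closes — contains both p4 and not p4.
  branch 2 (add T (p1 or p3)):
    T (not p4 implies p4): β-rule — branch into F not p4  //  T p4.
      branch 2.1 (add F not p4):
        T (p1 or p3): β-rule — branch into T p1  //  T p3.
          branch 2.1.1 (add T p1):
            × closes — contains both p1 and not p1.
          branch 2.1.2 (add T p3):
            × closes — contains both p3 and not p3.
      branch 2.2 (add T p4):
        T (p1 or p3): β-rule — branch into T p1  //  T p3.
          branch 2.2.1 (add T p1):
            × closes — contains both p1 and not p1.
          branch 2.2.2 (add T p3):
            × closes — contains both p3 and not p3.
All 6 branches close.
Every branch closed, so the negation is unsatisfiable and the formula is valid.

Valid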